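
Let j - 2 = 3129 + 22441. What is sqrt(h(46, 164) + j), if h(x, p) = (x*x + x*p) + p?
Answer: 2*sqrt(8849) ≈ 188.14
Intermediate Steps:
j = 25572 (j = 2 + (3129 + 22441) = 2 + 25570 = 25572)
h(x, p) = p + x**2 + p*x (h(x, p) = (x**2 + p*x) + p = p + x**2 + p*x)
sqrt(h(46, 164) + j) = sqrt((164 + 46**2 + 164*46) + 25572) = sqrt((164 + 2116 + 7544) + 25572) = sqrt(9824 + 25572) = sqrt(35396) = 2*sqrt(8849)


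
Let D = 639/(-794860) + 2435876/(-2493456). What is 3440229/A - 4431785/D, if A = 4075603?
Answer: 1118698383142309515926943/246799886537731051 ≈ 4.5328e+6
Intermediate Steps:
D = -60555428617/61935888630 (D = 639*(-1/794860) + 2435876*(-1/2493456) = -639/794860 - 608969/623364 = -60555428617/61935888630 ≈ -0.97771)
3440229/A - 4431785/D = 3440229/4075603 - 4431785/(-60555428617/61935888630) = 3440229*(1/4075603) - 4431785*(-61935888630/60555428617) = 3440229/4075603 + 274486542192104550/60555428617 = 1118698383142309515926943/246799886537731051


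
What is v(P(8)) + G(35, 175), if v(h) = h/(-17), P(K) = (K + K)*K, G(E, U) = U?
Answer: 2847/17 ≈ 167.47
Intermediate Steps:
P(K) = 2*K² (P(K) = (2*K)*K = 2*K²)
v(h) = -h/17 (v(h) = h*(-1/17) = -h/17)
v(P(8)) + G(35, 175) = -2*8²/17 + 175 = -2*64/17 + 175 = -1/17*128 + 175 = -128/17 + 175 = 2847/17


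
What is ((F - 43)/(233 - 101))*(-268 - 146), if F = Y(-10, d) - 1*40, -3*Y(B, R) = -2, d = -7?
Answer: 5681/22 ≈ 258.23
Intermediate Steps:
Y(B, R) = ⅔ (Y(B, R) = -⅓*(-2) = ⅔)
F = -118/3 (F = ⅔ - 1*40 = ⅔ - 40 = -118/3 ≈ -39.333)
((F - 43)/(233 - 101))*(-268 - 146) = ((-118/3 - 43)/(233 - 101))*(-268 - 146) = -247/3/132*(-414) = -247/3*1/132*(-414) = -247/396*(-414) = 5681/22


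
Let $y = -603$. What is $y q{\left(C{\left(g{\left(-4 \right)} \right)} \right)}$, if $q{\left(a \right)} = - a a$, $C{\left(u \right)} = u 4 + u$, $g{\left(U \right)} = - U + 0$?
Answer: $241200$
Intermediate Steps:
$g{\left(U \right)} = - U$
$C{\left(u \right)} = 5 u$ ($C{\left(u \right)} = 4 u + u = 5 u$)
$q{\left(a \right)} = - a^{2}$
$y q{\left(C{\left(g{\left(-4 \right)} \right)} \right)} = - 603 \left(- \left(5 \left(\left(-1\right) \left(-4\right)\right)\right)^{2}\right) = - 603 \left(- \left(5 \cdot 4\right)^{2}\right) = - 603 \left(- 20^{2}\right) = - 603 \left(\left(-1\right) 400\right) = \left(-603\right) \left(-400\right) = 241200$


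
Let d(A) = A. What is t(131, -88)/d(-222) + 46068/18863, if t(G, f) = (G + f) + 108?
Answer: 7378783/4187586 ≈ 1.7621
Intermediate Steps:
t(G, f) = 108 + G + f
t(131, -88)/d(-222) + 46068/18863 = (108 + 131 - 88)/(-222) + 46068/18863 = 151*(-1/222) + 46068*(1/18863) = -151/222 + 46068/18863 = 7378783/4187586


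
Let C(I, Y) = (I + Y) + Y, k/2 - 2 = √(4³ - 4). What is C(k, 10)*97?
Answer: 2328 + 388*√15 ≈ 3830.7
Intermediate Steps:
k = 4 + 4*√15 (k = 4 + 2*√(4³ - 4) = 4 + 2*√(64 - 4) = 4 + 2*√60 = 4 + 2*(2*√15) = 4 + 4*√15 ≈ 19.492)
C(I, Y) = I + 2*Y
C(k, 10)*97 = ((4 + 4*√15) + 2*10)*97 = ((4 + 4*√15) + 20)*97 = (24 + 4*√15)*97 = 2328 + 388*√15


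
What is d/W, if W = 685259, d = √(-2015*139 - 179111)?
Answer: 2*I*√114799/685259 ≈ 0.00098888*I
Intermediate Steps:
d = 2*I*√114799 (d = √(-280085 - 179111) = √(-459196) = 2*I*√114799 ≈ 677.64*I)
d/W = (2*I*√114799)/685259 = (2*I*√114799)*(1/685259) = 2*I*√114799/685259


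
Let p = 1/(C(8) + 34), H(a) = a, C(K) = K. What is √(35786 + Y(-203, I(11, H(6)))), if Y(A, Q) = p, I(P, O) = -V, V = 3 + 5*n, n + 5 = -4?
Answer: √63126546/42 ≈ 189.17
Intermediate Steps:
n = -9 (n = -5 - 4 = -9)
V = -42 (V = 3 + 5*(-9) = 3 - 45 = -42)
p = 1/42 (p = 1/(8 + 34) = 1/42 ≈ 0.023810)
I(P, O) = 42 (I(P, O) = -1*(-42) = 42)
Y(A, Q) = 1/42
√(35786 + Y(-203, I(11, H(6)))) = √(35786 + 1/42) = √(1503013/42) = √63126546/42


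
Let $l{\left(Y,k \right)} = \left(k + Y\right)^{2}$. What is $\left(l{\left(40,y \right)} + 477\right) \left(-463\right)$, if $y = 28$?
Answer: $-2361763$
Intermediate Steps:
$l{\left(Y,k \right)} = \left(Y + k\right)^{2}$
$\left(l{\left(40,y \right)} + 477\right) \left(-463\right) = \left(\left(40 + 28\right)^{2} + 477\right) \left(-463\right) = \left(68^{2} + 477\right) \left(-463\right) = \left(4624 + 477\right) \left(-463\right) = 5101 \left(-463\right) = -2361763$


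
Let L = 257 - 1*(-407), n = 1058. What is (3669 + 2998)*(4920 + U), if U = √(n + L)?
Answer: 32801640 + 6667*√1722 ≈ 3.3078e+7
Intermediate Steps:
L = 664 (L = 257 + 407 = 664)
U = √1722 (U = √(1058 + 664) = √1722 ≈ 41.497)
(3669 + 2998)*(4920 + U) = (3669 + 2998)*(4920 + √1722) = 6667*(4920 + √1722) = 32801640 + 6667*√1722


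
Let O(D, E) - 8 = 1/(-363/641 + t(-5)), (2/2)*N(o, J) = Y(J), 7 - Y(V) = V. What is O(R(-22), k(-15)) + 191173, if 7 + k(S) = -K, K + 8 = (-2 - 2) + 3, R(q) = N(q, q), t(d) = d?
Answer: 682133167/3568 ≈ 1.9118e+5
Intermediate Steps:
Y(V) = 7 - V
N(o, J) = 7 - J
R(q) = 7 - q
K = -9 (K = -8 + ((-2 - 2) + 3) = -8 + (-4 + 3) = -8 - 1 = -9)
k(S) = 2 (k(S) = -7 - 1*(-9) = -7 + 9 = 2)
O(D, E) = 27903/3568 (O(D, E) = 8 + 1/(-363/641 - 5) = 8 + 1/(-3568/641) = 8 - 641/3568 = 27903/3568)
O(R(-22), k(-15)) + 191173 = 27903/3568 + 191173 = 682133167/3568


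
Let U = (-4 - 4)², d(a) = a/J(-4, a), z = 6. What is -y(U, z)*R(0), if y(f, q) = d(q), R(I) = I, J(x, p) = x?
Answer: 0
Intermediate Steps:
d(a) = -a/4 (d(a) = a/(-4) = a*(-¼) = -a/4)
U = 64 (U = (-8)² = 64)
y(f, q) = -q/4
-y(U, z)*R(0) = -(-¼*6)*0 = -(-3)*0/2 = -1*0 = 0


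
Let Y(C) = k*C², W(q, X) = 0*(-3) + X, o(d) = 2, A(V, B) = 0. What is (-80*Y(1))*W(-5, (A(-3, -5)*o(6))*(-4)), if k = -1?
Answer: 0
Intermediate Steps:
W(q, X) = X (W(q, X) = 0 + X = X)
Y(C) = -C²
(-80*Y(1))*W(-5, (A(-3, -5)*o(6))*(-4)) = (-(-80)*1²)*((0*2)*(-4)) = (-(-80))*(0*(-4)) = -80*(-1)*0 = 80*0 = 0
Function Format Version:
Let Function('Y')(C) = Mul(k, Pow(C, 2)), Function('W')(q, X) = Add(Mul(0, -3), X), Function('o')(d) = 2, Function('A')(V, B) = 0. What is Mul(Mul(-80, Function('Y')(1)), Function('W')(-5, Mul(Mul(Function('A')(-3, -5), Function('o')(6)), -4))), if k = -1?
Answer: 0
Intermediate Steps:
Function('W')(q, X) = X (Function('W')(q, X) = Add(0, X) = X)
Function('Y')(C) = Mul(-1, Pow(C, 2))
Mul(Mul(-80, Function('Y')(1)), Function('W')(-5, Mul(Mul(Function('A')(-3, -5), Function('o')(6)), -4))) = Mul(Mul(-80, Mul(-1, Pow(1, 2))), Mul(Mul(0, 2), -4)) = Mul(Mul(-80, Mul(-1, 1)), Mul(0, -4)) = Mul(Mul(-80, -1), 0) = Mul(80, 0) = 0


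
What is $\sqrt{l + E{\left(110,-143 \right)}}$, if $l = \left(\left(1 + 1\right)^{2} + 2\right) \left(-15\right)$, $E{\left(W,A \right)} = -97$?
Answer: $i \sqrt{187} \approx 13.675 i$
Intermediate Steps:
$l = -90$ ($l = \left(2^{2} + 2\right) \left(-15\right) = \left(4 + 2\right) \left(-15\right) = 6 \left(-15\right) = -90$)
$\sqrt{l + E{\left(110,-143 \right)}} = \sqrt{-90 - 97} = \sqrt{-187} = i \sqrt{187}$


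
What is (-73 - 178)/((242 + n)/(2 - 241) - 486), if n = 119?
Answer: 59989/116515 ≈ 0.51486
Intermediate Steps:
(-73 - 178)/((242 + n)/(2 - 241) - 486) = (-73 - 178)/((242 + 119)/(2 - 241) - 486) = -251/(361/(-239) - 486) = -251/(361*(-1/239) - 486) = -251/(-361/239 - 486) = -251/(-116515/239) = -251*(-239/116515) = 59989/116515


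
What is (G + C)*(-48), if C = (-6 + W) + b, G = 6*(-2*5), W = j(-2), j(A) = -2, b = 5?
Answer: 3024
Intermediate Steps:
W = -2
G = -60 (G = 6*(-10) = -60)
C = -3 (C = (-6 - 2) + 5 = -8 + 5 = -3)
(G + C)*(-48) = (-60 - 3)*(-48) = -63*(-48) = 3024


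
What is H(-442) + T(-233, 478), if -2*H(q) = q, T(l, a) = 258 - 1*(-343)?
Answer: 822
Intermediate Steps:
T(l, a) = 601 (T(l, a) = 258 + 343 = 601)
H(q) = -q/2
H(-442) + T(-233, 478) = -1/2*(-442) + 601 = 221 + 601 = 822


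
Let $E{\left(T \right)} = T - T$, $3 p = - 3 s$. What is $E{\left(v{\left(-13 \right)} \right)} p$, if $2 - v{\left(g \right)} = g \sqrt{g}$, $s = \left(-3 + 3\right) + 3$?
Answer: $0$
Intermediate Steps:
$s = 3$ ($s = 0 + 3 = 3$)
$p = -3$ ($p = \frac{\left(-3\right) 3}{3} = \frac{1}{3} \left(-9\right) = -3$)
$v{\left(g \right)} = 2 - g^{\frac{3}{2}}$ ($v{\left(g \right)} = 2 - g \sqrt{g} = 2 - g^{\frac{3}{2}}$)
$E{\left(T \right)} = 0$
$E{\left(v{\left(-13 \right)} \right)} p = 0 \left(-3\right) = 0$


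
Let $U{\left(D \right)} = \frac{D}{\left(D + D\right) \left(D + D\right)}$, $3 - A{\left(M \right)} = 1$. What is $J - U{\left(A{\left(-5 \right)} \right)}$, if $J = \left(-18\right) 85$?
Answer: $- \frac{12241}{8} \approx -1530.1$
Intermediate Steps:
$A{\left(M \right)} = 2$ ($A{\left(M \right)} = 3 - 1 = 2$)
$U{\left(D \right)} = \frac{1}{4 D}$ ($U{\left(D \right)} = \frac{D}{2 D 2 D} = \frac{D}{4 D^{2}} = D \frac{1}{4 D^{2}} = \frac{1}{4 D}$)
$J = -1530$
$J - U{\left(A{\left(-5 \right)} \right)} = -1530 - \frac{1}{4 \cdot 2} = -1530 - \frac{1}{4} \cdot \frac{1}{2} = -1530 - \frac{1}{8} = - \frac{12241}{8}$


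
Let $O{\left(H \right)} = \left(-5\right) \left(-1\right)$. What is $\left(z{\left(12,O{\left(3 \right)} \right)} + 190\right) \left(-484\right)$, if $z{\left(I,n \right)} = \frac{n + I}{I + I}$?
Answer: $- \frac{553817}{6} \approx -92303.0$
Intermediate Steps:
$O{\left(H \right)} = 5$
$z{\left(I,n \right)} = \frac{I + n}{2 I}$
$\left(z{\left(12,O{\left(3 \right)} \right)} + 190\right) \left(-484\right) = \left(\frac{12 + 5}{2 \cdot 12} + 190\right) \left(-484\right) = \left(\frac{1}{2} \cdot \frac{1}{12} \cdot 17 + 190\right) \left(-484\right) = \left(\frac{17}{24} + 190\right) \left(-484\right) = \frac{4577}{24} \left(-484\right) = - \frac{553817}{6}$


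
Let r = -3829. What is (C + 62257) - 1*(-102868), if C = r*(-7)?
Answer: 191928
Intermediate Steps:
C = 26803 (C = -3829*(-7) = 26803)
(C + 62257) - 1*(-102868) = (26803 + 62257) - 1*(-102868) = 89060 + 102868 = 191928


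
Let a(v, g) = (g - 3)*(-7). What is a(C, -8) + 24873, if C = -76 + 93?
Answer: 24950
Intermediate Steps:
C = 17
a(v, g) = 21 - 7*g (a(v, g) = (-3 + g)*(-7) = 21 - 7*g)
a(C, -8) + 24873 = (21 - 7*(-8)) + 24873 = (21 + 56) + 24873 = 77 + 24873 = 24950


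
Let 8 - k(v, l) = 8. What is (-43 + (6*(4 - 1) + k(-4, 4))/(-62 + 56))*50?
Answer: -2300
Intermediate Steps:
k(v, l) = 0 (k(v, l) = 8 - 1*8 = 8 - 8 = 0)
(-43 + (6*(4 - 1) + k(-4, 4))/(-62 + 56))*50 = (-43 + (6*(4 - 1) + 0)/(-62 + 56))*50 = (-43 + (6*3 + 0)/(-6))*50 = (-43 + (18 + 0)*(-⅙))*50 = (-43 + 18*(-⅙))*50 = (-43 - 3)*50 = -46*50 = -2300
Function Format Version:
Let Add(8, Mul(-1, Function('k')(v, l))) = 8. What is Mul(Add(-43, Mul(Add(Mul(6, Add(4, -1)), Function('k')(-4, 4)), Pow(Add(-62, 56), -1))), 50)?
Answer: -2300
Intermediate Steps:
Function('k')(v, l) = 0 (Function('k')(v, l) = Add(8, Mul(-1, 8)) = Add(8, -8) = 0)
Mul(Add(-43, Mul(Add(Mul(6, Add(4, -1)), Function('k')(-4, 4)), Pow(Add(-62, 56), -1))), 50) = Mul(Add(-43, Mul(Add(Mul(6, Add(4, -1)), 0), Pow(Add(-62, 56), -1))), 50) = Mul(Add(-43, Mul(Add(Mul(6, 3), 0), Pow(-6, -1))), 50) = Mul(Add(-43, Mul(Add(18, 0), Rational(-1, 6))), 50) = Mul(Add(-43, Mul(18, Rational(-1, 6))), 50) = Mul(Add(-43, -3), 50) = Mul(-46, 50) = -2300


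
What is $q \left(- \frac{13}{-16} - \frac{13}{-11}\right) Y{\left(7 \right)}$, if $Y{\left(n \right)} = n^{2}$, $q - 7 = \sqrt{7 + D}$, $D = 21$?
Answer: $\frac{120393}{176} + \frac{17199 \sqrt{7}}{88} \approx 1201.1$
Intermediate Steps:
$q = 7 + 2 \sqrt{7}$ ($q = 7 + \sqrt{7 + 21} = 7 + \sqrt{28} = 7 + 2 \sqrt{7} \approx 12.292$)
$q \left(- \frac{13}{-16} - \frac{13}{-11}\right) Y{\left(7 \right)} = \left(7 + 2 \sqrt{7}\right) \left(- \frac{13}{-16} - \frac{13}{-11}\right) 7^{2} = \left(7 + 2 \sqrt{7}\right) \left(\left(-13\right) \left(- \frac{1}{16}\right) - - \frac{13}{11}\right) 49 = \left(7 + 2 \sqrt{7}\right) \left(\frac{13}{16} + \frac{13}{11}\right) 49 = \left(7 + 2 \sqrt{7}\right) \frac{351}{176} \cdot 49 = \left(\frac{2457}{176} + \frac{351 \sqrt{7}}{88}\right) 49 = \frac{120393}{176} + \frac{17199 \sqrt{7}}{88}$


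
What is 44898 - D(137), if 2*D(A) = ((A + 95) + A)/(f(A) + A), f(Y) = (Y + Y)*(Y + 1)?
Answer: 3407668035/75898 ≈ 44898.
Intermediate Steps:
f(Y) = 2*Y*(1 + Y) (f(Y) = (2*Y)*(1 + Y) = 2*Y*(1 + Y))
D(A) = (95 + 2*A)/(2*(A + 2*A*(1 + A))) (D(A) = (((A + 95) + A)/(2*A*(1 + A) + A))/2 = (((95 + A) + A)/(A + 2*A*(1 + A)))/2 = ((95 + 2*A)/(A + 2*A*(1 + A)))/2 = (95 + 2*A)/(2*(A + 2*A*(1 + A))))
44898 - D(137) = 44898 - (95/2 + 137)/(137*(3 + 2*137)) = 44898 - 369/(137*(3 + 274)*2) = 44898 - 369/(137*277*2) = 44898 - 1*369/75898 = 44898 - 369/75898 = 3407668035/75898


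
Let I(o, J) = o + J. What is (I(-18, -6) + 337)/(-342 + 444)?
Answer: 313/102 ≈ 3.0686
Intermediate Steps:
I(o, J) = J + o
(I(-18, -6) + 337)/(-342 + 444) = ((-6 - 18) + 337)/(-342 + 444) = (-24 + 337)/102 = 313*(1/102) = 313/102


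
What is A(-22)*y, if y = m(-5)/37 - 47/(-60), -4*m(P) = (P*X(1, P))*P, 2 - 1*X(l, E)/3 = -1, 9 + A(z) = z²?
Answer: -38855/111 ≈ -350.04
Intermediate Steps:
A(z) = -9 + z²
X(l, E) = 9 (X(l, E) = 6 - 3*(-1) = 6 + 3 = 9)
m(P) = -9*P²/4 (m(P) = -P*9*P/4 = -9*P*P/4 = -9*P²/4)
y = -409/555 (y = -9/4*(-5)²/37 - 47/(-60) = -9/4*25*(1/37) - 47*(-1/60) = -225/4*1/37 + 47/60 = -225/148 + 47/60 = -409/555 ≈ -0.73694)
A(-22)*y = (-9 + (-22)²)*(-409/555) = (-9 + 484)*(-409/555) = 475*(-409/555) = -38855/111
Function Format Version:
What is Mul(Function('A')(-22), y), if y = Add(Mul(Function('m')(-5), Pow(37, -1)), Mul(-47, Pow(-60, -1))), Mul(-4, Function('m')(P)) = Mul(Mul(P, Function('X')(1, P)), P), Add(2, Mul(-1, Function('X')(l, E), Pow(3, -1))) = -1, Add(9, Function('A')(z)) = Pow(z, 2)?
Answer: Rational(-38855, 111) ≈ -350.04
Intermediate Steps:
Function('A')(z) = Add(-9, Pow(z, 2))
Function('X')(l, E) = 9 (Function('X')(l, E) = Add(6, Mul(-3, -1)) = Add(6, 3) = 9)
Function('m')(P) = Mul(Rational(-9, 4), Pow(P, 2)) (Function('m')(P) = Mul(Rational(-1, 4), Mul(Mul(P, 9), P)) = Mul(Rational(-1, 4), Mul(Mul(9, P), P)) = Mul(Rational(-1, 4), Mul(9, Pow(P, 2))) = Mul(Rational(-9, 4), Pow(P, 2)))
y = Rational(-409, 555) (y = Add(Mul(Mul(Rational(-9, 4), Pow(-5, 2)), Pow(37, -1)), Mul(-47, Pow(-60, -1))) = Add(Mul(Mul(Rational(-9, 4), 25), Rational(1, 37)), Mul(-47, Rational(-1, 60))) = Add(Mul(Rational(-225, 4), Rational(1, 37)), Rational(47, 60)) = Add(Rational(-225, 148), Rational(47, 60)) = Rational(-409, 555) ≈ -0.73694)
Mul(Function('A')(-22), y) = Mul(Add(-9, Pow(-22, 2)), Rational(-409, 555)) = Mul(Add(-9, 484), Rational(-409, 555)) = Mul(475, Rational(-409, 555)) = Rational(-38855, 111)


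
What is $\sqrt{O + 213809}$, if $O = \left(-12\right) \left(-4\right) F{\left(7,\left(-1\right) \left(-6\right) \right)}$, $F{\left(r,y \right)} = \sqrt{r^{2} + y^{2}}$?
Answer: $\sqrt{213809 + 48 \sqrt{85}} \approx 462.87$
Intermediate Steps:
$O = 48 \sqrt{85}$ ($O = \left(-12\right) \left(-4\right) \sqrt{7^{2} + \left(\left(-1\right) \left(-6\right)\right)^{2}} = 48 \sqrt{49 + 6^{2}} = 48 \sqrt{49 + 36} = 48 \sqrt{85} \approx 442.54$)
$\sqrt{O + 213809} = \sqrt{48 \sqrt{85} + 213809} = \sqrt{213809 + 48 \sqrt{85}}$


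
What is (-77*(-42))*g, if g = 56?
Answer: 181104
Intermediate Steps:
(-77*(-42))*g = -77*(-42)*56 = 3234*56 = 181104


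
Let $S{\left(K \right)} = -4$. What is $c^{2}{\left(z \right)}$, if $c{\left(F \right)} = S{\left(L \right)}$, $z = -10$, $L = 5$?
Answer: $16$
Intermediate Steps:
$c{\left(F \right)} = -4$
$c^{2}{\left(z \right)} = \left(-4\right)^{2} = 16$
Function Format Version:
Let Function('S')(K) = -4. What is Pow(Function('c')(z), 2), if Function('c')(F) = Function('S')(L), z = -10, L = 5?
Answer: 16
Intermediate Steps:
Function('c')(F) = -4
Pow(Function('c')(z), 2) = Pow(-4, 2) = 16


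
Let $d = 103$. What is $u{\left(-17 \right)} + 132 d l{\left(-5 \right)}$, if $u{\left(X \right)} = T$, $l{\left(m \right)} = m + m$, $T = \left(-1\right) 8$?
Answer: $-135968$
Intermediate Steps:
$T = -8$
$l{\left(m \right)} = 2 m$
$u{\left(X \right)} = -8$
$u{\left(-17 \right)} + 132 d l{\left(-5 \right)} = -8 + 132 \cdot 103 \cdot 2 \left(-5\right) = -8 + 132 \cdot 103 \left(-10\right) = -8 + 132 \left(-1030\right) = -8 - 135960 = -135968$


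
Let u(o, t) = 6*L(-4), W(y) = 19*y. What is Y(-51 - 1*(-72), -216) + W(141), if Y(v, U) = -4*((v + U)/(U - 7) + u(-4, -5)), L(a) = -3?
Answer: 612693/223 ≈ 2747.5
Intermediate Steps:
u(o, t) = -18 (u(o, t) = 6*(-3) = -18)
Y(v, U) = 72 - 4*(U + v)/(-7 + U) (Y(v, U) = -4*((v + U)/(U - 7) - 18) = -4*((U + v)/(-7 + U) - 18) = -4*(-18 + (U + v)/(-7 + U)) = 72 - 4*(U + v)/(-7 + U))
Y(-51 - 1*(-72), -216) + W(141) = 4*(-126 - (-51 - 1*(-72)) + 17*(-216))/(-7 - 216) + 19*141 = 4*(-126 - (-51 + 72) - 3672)/(-223) + 2679 = 4*(-1/223)*(-126 - 1*21 - 3672) + 2679 = 4*(-1/223)*(-126 - 21 - 3672) + 2679 = 4*(-1/223)*(-3819) + 2679 = 15276/223 + 2679 = 612693/223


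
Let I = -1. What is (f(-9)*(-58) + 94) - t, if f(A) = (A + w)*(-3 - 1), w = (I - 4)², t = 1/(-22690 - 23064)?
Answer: 174139725/45754 ≈ 3806.0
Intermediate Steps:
t = -1/45754 (t = 1/(-45754) = -1/45754 ≈ -2.1856e-5)
w = 25 (w = (-1 - 4)² = (-5)² = 25)
f(A) = -100 - 4*A (f(A) = (A + 25)*(-3 - 1) = (25 + A)*(-4) = -100 - 4*A)
(f(-9)*(-58) + 94) - t = ((-100 - 4*(-9))*(-58) + 94) - 1*(-1/45754) = ((-100 + 36)*(-58) + 94) + 1/45754 = (-64*(-58) + 94) + 1/45754 = (3712 + 94) + 1/45754 = 3806 + 1/45754 = 174139725/45754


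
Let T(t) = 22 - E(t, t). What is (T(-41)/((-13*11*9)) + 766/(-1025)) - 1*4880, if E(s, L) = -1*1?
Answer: -6438583417/1319175 ≈ -4880.8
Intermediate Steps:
E(s, L) = -1
T(t) = 23 (T(t) = 22 - 1*(-1) = 22 + 1 = 23)
(T(-41)/((-13*11*9)) + 766/(-1025)) - 1*4880 = (23/((-13*11*9)) + 766/(-1025)) - 1*4880 = (23/((-143*9)) + 766*(-1/1025)) - 4880 = (23/(-1287) - 766/1025) - 4880 = (23*(-1/1287) - 766/1025) - 4880 = (-23/1287 - 766/1025) - 4880 = -1009417/1319175 - 4880 = -6438583417/1319175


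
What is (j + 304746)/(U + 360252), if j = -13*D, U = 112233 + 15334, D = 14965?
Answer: 110201/487819 ≈ 0.22591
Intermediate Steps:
U = 127567
j = -194545 (j = -13*14965 = -194545)
(j + 304746)/(U + 360252) = (-194545 + 304746)/(127567 + 360252) = 110201/487819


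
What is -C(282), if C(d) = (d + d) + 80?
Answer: -644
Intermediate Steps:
C(d) = 80 + 2*d (C(d) = 2*d + 80 = 80 + 2*d)
-C(282) = -(80 + 2*282) = -(80 + 564) = -1*644 = -644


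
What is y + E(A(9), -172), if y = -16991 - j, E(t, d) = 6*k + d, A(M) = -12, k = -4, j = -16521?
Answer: -666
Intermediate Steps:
E(t, d) = -24 + d (E(t, d) = 6*(-4) + d = -24 + d)
y = -470 (y = -16991 - 1*(-16521) = -16991 + 16521 = -470)
y + E(A(9), -172) = -470 + (-24 - 172) = -470 - 196 = -666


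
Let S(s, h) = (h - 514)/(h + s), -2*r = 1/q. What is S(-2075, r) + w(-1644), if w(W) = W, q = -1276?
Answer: -8704324229/5295399 ≈ -1643.8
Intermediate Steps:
r = 1/2552 (r = -½/(-1276) = -½*(-1/1276) = 1/2552 ≈ 0.00039185)
S(s, h) = (-514 + h)/(h + s)
S(-2075, r) + w(-1644) = (-514 + 1/2552)/(1/2552 - 2075) - 1644 = -1311727/2552/(-5295399/2552) - 1644 = -2552/5295399*(-1311727/2552) - 1644 = 1311727/5295399 - 1644 = -8704324229/5295399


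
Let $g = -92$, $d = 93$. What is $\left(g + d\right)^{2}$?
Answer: $1$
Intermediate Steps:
$\left(g + d\right)^{2} = \left(-92 + 93\right)^{2} = 1^{2} = 1$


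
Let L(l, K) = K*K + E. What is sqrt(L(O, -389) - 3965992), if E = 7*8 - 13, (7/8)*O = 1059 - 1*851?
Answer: 2*I*sqrt(953657) ≈ 1953.1*I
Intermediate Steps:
O = 1664/7 (O = 8*(1059 - 1*851)/7 = 8*(1059 - 851)/7 = (8/7)*208 = 1664/7 ≈ 237.71)
E = 43 (E = 56 - 13 = 43)
L(l, K) = 43 + K**2 (L(l, K) = K*K + 43 = K**2 + 43 = 43 + K**2)
sqrt(L(O, -389) - 3965992) = sqrt((43 + (-389)**2) - 3965992) = sqrt((43 + 151321) - 3965992) = sqrt(151364 - 3965992) = sqrt(-3814628) = 2*I*sqrt(953657)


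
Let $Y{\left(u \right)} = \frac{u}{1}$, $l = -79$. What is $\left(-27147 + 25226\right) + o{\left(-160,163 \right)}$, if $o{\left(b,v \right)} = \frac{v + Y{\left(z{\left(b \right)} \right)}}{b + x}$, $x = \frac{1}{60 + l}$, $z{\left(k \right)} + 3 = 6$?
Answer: $- \frac{5844915}{3041} \approx -1922.0$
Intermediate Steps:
$z{\left(k \right)} = 3$ ($z{\left(k \right)} = -3 + 6 = 3$)
$Y{\left(u \right)} = u$ ($Y{\left(u \right)} = u 1 = u$)
$x = - \frac{1}{19}$ ($x = \frac{1}{60 - 79} = \frac{1}{-19} = - \frac{1}{19} \approx -0.052632$)
$o{\left(b,v \right)} = \frac{3 + v}{- \frac{1}{19} + b}$ ($o{\left(b,v \right)} = \frac{v + 3}{b - \frac{1}{19}} = \frac{3 + v}{- \frac{1}{19} + b}$)
$\left(-27147 + 25226\right) + o{\left(-160,163 \right)} = \left(-27147 + 25226\right) + \frac{19 \left(3 + 163\right)}{-1 + 19 \left(-160\right)} = -1921 + 19 \frac{1}{-1 - 3040} \cdot 166 = -1921 + 19 \frac{1}{-3041} \cdot 166 = -1921 + 19 \left(- \frac{1}{3041}\right) 166 = -1921 - \frac{3154}{3041} = - \frac{5844915}{3041}$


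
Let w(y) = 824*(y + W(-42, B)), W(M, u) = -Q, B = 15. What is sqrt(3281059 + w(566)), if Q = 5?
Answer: sqrt(3743323) ≈ 1934.8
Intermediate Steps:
W(M, u) = -5 (W(M, u) = -1*5 = -5)
w(y) = -4120 + 824*y (w(y) = 824*(y - 5) = 824*(-5 + y) = -4120 + 824*y)
sqrt(3281059 + w(566)) = sqrt(3281059 + (-4120 + 824*566)) = sqrt(3281059 + (-4120 + 466384)) = sqrt(3281059 + 462264) = sqrt(3743323)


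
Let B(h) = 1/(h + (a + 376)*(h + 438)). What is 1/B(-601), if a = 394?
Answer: -126111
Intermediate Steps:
B(h) = 1/(337260 + 771*h) (B(h) = 1/(h + (394 + 376)*(h + 438)) = 1/(h + 770*(438 + h)) = 1/(h + (337260 + 770*h)) = 1/(337260 + 771*h))
1/B(-601) = 1/(1/(3*(112420 + 257*(-601)))) = 1/(1/(3*(112420 - 154457))) = 1/((⅓)/(-42037)) = 1/((⅓)*(-1/42037)) = 1/(-1/126111) = -126111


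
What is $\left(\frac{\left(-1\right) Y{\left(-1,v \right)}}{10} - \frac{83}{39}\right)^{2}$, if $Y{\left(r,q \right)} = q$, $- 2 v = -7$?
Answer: $\frac{3736489}{608400} \approx 6.1415$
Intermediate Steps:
$v = \frac{7}{2}$ ($v = \left(- \frac{1}{2}\right) \left(-7\right) = \frac{7}{2} \approx 3.5$)
$\left(\frac{\left(-1\right) Y{\left(-1,v \right)}}{10} - \frac{83}{39}\right)^{2} = \left(\frac{\left(-1\right) \frac{7}{2}}{10} - \frac{83}{39}\right)^{2} = \left(\left(- \frac{7}{2}\right) \frac{1}{10} - \frac{83}{39}\right)^{2} = \left(- \frac{7}{20} - \frac{83}{39}\right)^{2} = \left(- \frac{1933}{780}\right)^{2} = \frac{3736489}{608400}$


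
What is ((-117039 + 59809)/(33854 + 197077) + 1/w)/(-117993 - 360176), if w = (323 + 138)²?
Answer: 12162345899/23467428539489619 ≈ 5.1826e-7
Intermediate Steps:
w = 212521 (w = 461² = 212521)
((-117039 + 59809)/(33854 + 197077) + 1/w)/(-117993 - 360176) = ((-117039 + 59809)/(33854 + 197077) + 1/212521)/(-117993 - 360176) = (-57230/230931 + 1/212521)/(-478169) = (-57230*1/230931 + 1/212521)*(-1/478169) = (-57230/230931 + 1/212521)*(-1/478169) = -12162345899/49077687051*(-1/478169) = 12162345899/23467428539489619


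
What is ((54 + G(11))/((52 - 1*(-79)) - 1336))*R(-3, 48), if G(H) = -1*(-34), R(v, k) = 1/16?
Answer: -11/2410 ≈ -0.0045643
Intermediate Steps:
R(v, k) = 1/16
G(H) = 34
((54 + G(11))/((52 - 1*(-79)) - 1336))*R(-3, 48) = ((54 + 34)/((52 - 1*(-79)) - 1336))*(1/16) = (88/((52 + 79) - 1336))*(1/16) = (88/(131 - 1336))*(1/16) = (88/(-1205))*(1/16) = (88*(-1/1205))*(1/16) = -88/1205*1/16 = -11/2410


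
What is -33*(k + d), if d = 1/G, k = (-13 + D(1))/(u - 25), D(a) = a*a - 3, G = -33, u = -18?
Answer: -452/43 ≈ -10.512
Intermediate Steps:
D(a) = -3 + a² (D(a) = a² - 3 = -3 + a²)
k = 15/43 (k = (-13 + (-3 + 1²))/(-18 - 25) = (-13 + (-3 + 1))/(-43) = (-13 - 2)*(-1/43) = -15*(-1/43) = 15/43 ≈ 0.34884)
d = -1/33 (d = 1/(-33) = -1/33 ≈ -0.030303)
-33*(k + d) = -33*(15/43 - 1/33) = -33*452/1419 = -452/43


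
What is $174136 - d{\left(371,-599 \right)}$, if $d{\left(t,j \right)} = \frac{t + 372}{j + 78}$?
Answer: $\frac{90725599}{521} \approx 1.7414 \cdot 10^{5}$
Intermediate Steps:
$d{\left(t,j \right)} = \frac{372 + t}{78 + j}$
$174136 - d{\left(371,-599 \right)} = 174136 - \frac{372 + 371}{78 - 599} = 174136 - \frac{1}{-521} \cdot 743 = 174136 - \left(- \frac{1}{521}\right) 743 = 174136 - - \frac{743}{521} = 174136 + \frac{743}{521} = \frac{90725599}{521}$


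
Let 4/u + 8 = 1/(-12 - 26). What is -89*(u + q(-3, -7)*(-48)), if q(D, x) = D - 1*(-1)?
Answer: -2592392/305 ≈ -8499.6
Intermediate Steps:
u = -152/305 (u = 4/(-8 + 1/(-12 - 26)) = 4/(-8 + 1/(-38)) = 4/(-8 - 1/38) = 4/(-305/38) = 4*(-38/305) = -152/305 ≈ -0.49836)
q(D, x) = 1 + D (q(D, x) = D + 1 = 1 + D)
-89*(u + q(-3, -7)*(-48)) = -89*(-152/305 + (1 - 3)*(-48)) = -89*(-152/305 - 2*(-48)) = -89*(-152/305 + 96) = -89*29128/305 = -2592392/305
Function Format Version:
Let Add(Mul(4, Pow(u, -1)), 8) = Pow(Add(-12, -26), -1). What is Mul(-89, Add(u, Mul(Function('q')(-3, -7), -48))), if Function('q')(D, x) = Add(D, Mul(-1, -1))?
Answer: Rational(-2592392, 305) ≈ -8499.6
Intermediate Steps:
u = Rational(-152, 305) (u = Mul(4, Pow(Add(-8, Pow(Add(-12, -26), -1)), -1)) = Mul(4, Pow(Add(-8, Pow(-38, -1)), -1)) = Mul(4, Pow(Add(-8, Rational(-1, 38)), -1)) = Mul(4, Pow(Rational(-305, 38), -1)) = Mul(4, Rational(-38, 305)) = Rational(-152, 305) ≈ -0.49836)
Function('q')(D, x) = Add(1, D) (Function('q')(D, x) = Add(D, 1) = Add(1, D))
Mul(-89, Add(u, Mul(Function('q')(-3, -7), -48))) = Mul(-89, Add(Rational(-152, 305), Mul(Add(1, -3), -48))) = Mul(-89, Add(Rational(-152, 305), Mul(-2, -48))) = Mul(-89, Add(Rational(-152, 305), 96)) = Mul(-89, Rational(29128, 305)) = Rational(-2592392, 305)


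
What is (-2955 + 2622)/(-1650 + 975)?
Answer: 37/75 ≈ 0.49333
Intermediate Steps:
(-2955 + 2622)/(-1650 + 975) = -333/(-675) = -333*(-1/675) = 37/75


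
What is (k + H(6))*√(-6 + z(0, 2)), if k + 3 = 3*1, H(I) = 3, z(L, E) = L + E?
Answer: 6*I ≈ 6.0*I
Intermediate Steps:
z(L, E) = E + L
k = 0 (k = -3 + 3*1 = -3 + 3 = 0)
(k + H(6))*√(-6 + z(0, 2)) = (0 + 3)*√(-6 + (2 + 0)) = 3*√(-6 + 2) = 3*√(-4) = 3*(2*I) = 6*I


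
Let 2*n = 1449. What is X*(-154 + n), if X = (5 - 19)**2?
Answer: 111818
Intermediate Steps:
n = 1449/2 (n = (1/2)*1449 = 1449/2 ≈ 724.50)
X = 196 (X = (-14)**2 = 196)
X*(-154 + n) = 196*(-154 + 1449/2) = 196*(1141/2) = 111818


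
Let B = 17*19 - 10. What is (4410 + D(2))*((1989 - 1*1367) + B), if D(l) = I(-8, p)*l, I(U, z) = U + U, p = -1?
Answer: 4093430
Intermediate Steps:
I(U, z) = 2*U
B = 313 (B = 323 - 10 = 313)
D(l) = -16*l (D(l) = (2*(-8))*l = -16*l)
(4410 + D(2))*((1989 - 1*1367) + B) = (4410 - 16*2)*((1989 - 1*1367) + 313) = (4410 - 32)*((1989 - 1367) + 313) = 4378*(622 + 313) = 4378*935 = 4093430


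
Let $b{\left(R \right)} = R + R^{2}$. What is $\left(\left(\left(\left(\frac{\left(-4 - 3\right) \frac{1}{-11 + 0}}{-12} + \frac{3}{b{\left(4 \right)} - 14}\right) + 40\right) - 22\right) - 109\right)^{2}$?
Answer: $\frac{142874209}{17424} \approx 8199.8$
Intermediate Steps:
$\left(\left(\left(\left(\frac{\left(-4 - 3\right) \frac{1}{-11 + 0}}{-12} + \frac{3}{b{\left(4 \right)} - 14}\right) + 40\right) - 22\right) - 109\right)^{2} = \left(\left(\left(\left(\frac{\left(-4 - 3\right) \frac{1}{-11 + 0}}{-12} + \frac{3}{4 \left(1 + 4\right) - 14}\right) + 40\right) - 22\right) - 109\right)^{2} = \left(\left(\left(\left(- \frac{7}{-11} \left(- \frac{1}{12}\right) + \frac{3}{4 \cdot 5 - 14}\right) + 40\right) - 22\right) - 109\right)^{2} = \left(\left(\left(\left(\left(-7\right) \left(- \frac{1}{11}\right) \left(- \frac{1}{12}\right) + \frac{3}{20 - 14}\right) + 40\right) - 22\right) - 109\right)^{2} = \left(\left(\left(\left(\frac{7}{11} \left(- \frac{1}{12}\right) + \frac{3}{6}\right) + 40\right) - 22\right) - 109\right)^{2} = \left(\left(\left(\left(- \frac{7}{132} + 3 \cdot \frac{1}{6}\right) + 40\right) - 22\right) - 109\right)^{2} = \left(\left(\left(\left(- \frac{7}{132} + \frac{1}{2}\right) + 40\right) - 22\right) - 109\right)^{2} = \left(\left(\left(\frac{59}{132} + 40\right) - 22\right) - 109\right)^{2} = \left(\left(\frac{5339}{132} - 22\right) - 109\right)^{2} = \left(\frac{2435}{132} - 109\right)^{2} = \left(- \frac{11953}{132}\right)^{2} = \frac{142874209}{17424}$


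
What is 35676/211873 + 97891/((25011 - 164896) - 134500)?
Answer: -10951500583/58134773105 ≈ -0.18838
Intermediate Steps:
35676/211873 + 97891/((25011 - 164896) - 134500) = 35676*(1/211873) + 97891/(-139885 - 134500) = 35676/211873 + 97891/(-274385) = 35676/211873 + 97891*(-1/274385) = 35676/211873 - 97891/274385 = -10951500583/58134773105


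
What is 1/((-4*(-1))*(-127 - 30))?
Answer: -1/628 ≈ -0.0015924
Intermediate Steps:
1/((-4*(-1))*(-127 - 30)) = 1/(4*(-157)) = 1/(-628) = -1/628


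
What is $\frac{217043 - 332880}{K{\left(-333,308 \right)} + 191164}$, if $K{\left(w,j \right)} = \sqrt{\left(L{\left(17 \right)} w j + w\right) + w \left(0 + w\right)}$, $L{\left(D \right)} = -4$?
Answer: $- \frac{5535966067}{9135788521} + \frac{347511 \sqrt{14467}}{18271577042} \approx -0.60368$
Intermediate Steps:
$K{\left(w,j \right)} = \sqrt{w + w^{2} - 4 j w}$ ($K{\left(w,j \right)} = \sqrt{\left(- 4 w j + w\right) + w \left(0 + w\right)} = \sqrt{\left(- 4 j w + w\right) + w w} = \sqrt{\left(w - 4 j w\right) + w^{2}} = \sqrt{w + w^{2} - 4 j w}$)
$\frac{217043 - 332880}{K{\left(-333,308 \right)} + 191164} = \frac{217043 - 332880}{\sqrt{- 333 \left(1 - 333 - 1232\right)} + 191164} = - \frac{115837}{\sqrt{- 333 \left(1 - 333 - 1232\right)} + 191164} = - \frac{115837}{\sqrt{\left(-333\right) \left(-1564\right)} + 191164} = - \frac{115837}{\sqrt{520812} + 191164} = - \frac{115837}{6 \sqrt{14467} + 191164} = - \frac{115837}{191164 + 6 \sqrt{14467}}$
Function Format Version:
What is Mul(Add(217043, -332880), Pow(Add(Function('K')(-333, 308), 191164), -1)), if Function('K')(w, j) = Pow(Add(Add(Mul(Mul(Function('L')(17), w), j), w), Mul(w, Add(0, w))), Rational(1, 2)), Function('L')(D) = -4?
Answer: Add(Rational(-5535966067, 9135788521), Mul(Rational(347511, 18271577042), Pow(14467, Rational(1, 2)))) ≈ -0.60368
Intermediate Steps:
Function('K')(w, j) = Pow(Add(w, Pow(w, 2), Mul(-4, j, w)), Rational(1, 2)) (Function('K')(w, j) = Pow(Add(Add(Mul(Mul(-4, w), j), w), Mul(w, Add(0, w))), Rational(1, 2)) = Pow(Add(Add(Mul(-4, j, w), w), Mul(w, w)), Rational(1, 2)) = Pow(Add(Add(w, Mul(-4, j, w)), Pow(w, 2)), Rational(1, 2)) = Pow(Add(w, Pow(w, 2), Mul(-4, j, w)), Rational(1, 2)))
Mul(Add(217043, -332880), Pow(Add(Function('K')(-333, 308), 191164), -1)) = Mul(Add(217043, -332880), Pow(Add(Pow(Mul(-333, Add(1, -333, Mul(-4, 308))), Rational(1, 2)), 191164), -1)) = Mul(-115837, Pow(Add(Pow(Mul(-333, Add(1, -333, -1232)), Rational(1, 2)), 191164), -1)) = Mul(-115837, Pow(Add(Pow(Mul(-333, -1564), Rational(1, 2)), 191164), -1)) = Mul(-115837, Pow(Add(Pow(520812, Rational(1, 2)), 191164), -1)) = Mul(-115837, Pow(Add(Mul(6, Pow(14467, Rational(1, 2))), 191164), -1)) = Mul(-115837, Pow(Add(191164, Mul(6, Pow(14467, Rational(1, 2)))), -1))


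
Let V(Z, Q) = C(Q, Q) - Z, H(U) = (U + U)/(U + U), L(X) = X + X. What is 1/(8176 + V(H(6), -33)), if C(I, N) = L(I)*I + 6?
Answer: 1/10359 ≈ 9.6534e-5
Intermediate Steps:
L(X) = 2*X
H(U) = 1 (H(U) = (2*U)/((2*U)) = (2*U)*(1/(2*U)) = 1)
C(I, N) = 6 + 2*I**2 (C(I, N) = (2*I)*I + 6 = 2*I**2 + 6 = 6 + 2*I**2)
V(Z, Q) = 6 - Z + 2*Q**2 (V(Z, Q) = (6 + 2*Q**2) - Z = 6 - Z + 2*Q**2)
1/(8176 + V(H(6), -33)) = 1/(8176 + (6 - 1*1 + 2*(-33)**2)) = 1/(8176 + (6 - 1 + 2*1089)) = 1/(8176 + (6 - 1 + 2178)) = 1/(8176 + 2183) = 1/10359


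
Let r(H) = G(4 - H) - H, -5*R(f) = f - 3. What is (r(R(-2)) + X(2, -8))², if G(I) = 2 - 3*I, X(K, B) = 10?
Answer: 4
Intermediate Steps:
R(f) = ⅗ - f/5 (R(f) = -(f - 3)/5 = -(-3 + f)/5 = ⅗ - f/5)
r(H) = -10 + 2*H (r(H) = (2 - 3*(4 - H)) - H = (2 + (-12 + 3*H)) - H = (-10 + 3*H) - H = -10 + 2*H)
(r(R(-2)) + X(2, -8))² = ((-10 + 2*(⅗ - ⅕*(-2))) + 10)² = ((-10 + 2*(⅗ + ⅖)) + 10)² = ((-10 + 2*1) + 10)² = ((-10 + 2) + 10)² = (-8 + 10)² = 2² = 4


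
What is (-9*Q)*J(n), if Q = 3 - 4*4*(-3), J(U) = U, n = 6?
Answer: -2754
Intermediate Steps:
Q = 51 (Q = 3 - 16*(-3) = 3 + 48 = 51)
(-9*Q)*J(n) = -9*51*6 = -459*6 = -2754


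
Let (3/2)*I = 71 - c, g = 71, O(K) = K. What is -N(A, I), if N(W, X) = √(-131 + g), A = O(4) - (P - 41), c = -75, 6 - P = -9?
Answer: -2*I*√15 ≈ -7.746*I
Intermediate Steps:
P = 15 (P = 6 - 1*(-9) = 6 + 9 = 15)
I = 292/3 (I = 2*(71 - 1*(-75))/3 = 2*(71 + 75)/3 = (⅔)*146 = 292/3 ≈ 97.333)
A = 30 (A = 4 - (15 - 41) = 4 - 1*(-26) = 4 + 26 = 30)
N(W, X) = 2*I*√15 (N(W, X) = √(-131 + 71) = √(-60) = 2*I*√15)
-N(A, I) = -2*I*√15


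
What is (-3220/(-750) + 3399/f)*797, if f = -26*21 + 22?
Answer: -68699009/39300 ≈ -1748.1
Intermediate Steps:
f = -524 (f = -546 + 22 = -524)
(-3220/(-750) + 3399/f)*797 = (-3220/(-750) + 3399/(-524))*797 = (-3220*(-1/750) + 3399*(-1/524))*797 = (322/75 - 3399/524)*797 = -86197/39300*797 = -68699009/39300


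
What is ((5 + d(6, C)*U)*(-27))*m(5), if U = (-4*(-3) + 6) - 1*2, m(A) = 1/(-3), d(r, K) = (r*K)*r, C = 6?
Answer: 31149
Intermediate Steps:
d(r, K) = K*r² (d(r, K) = (K*r)*r = K*r²)
m(A) = -⅓
U = 16 (U = (12 + 6) - 2 = 18 - 2 = 16)
((5 + d(6, C)*U)*(-27))*m(5) = ((5 + (6*6²)*16)*(-27))*(-⅓) = ((5 + (6*36)*16)*(-27))*(-⅓) = ((5 + 216*16)*(-27))*(-⅓) = ((5 + 3456)*(-27))*(-⅓) = (3461*(-27))*(-⅓) = -93447*(-⅓) = 31149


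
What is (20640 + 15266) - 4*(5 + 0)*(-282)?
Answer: 41546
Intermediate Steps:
(20640 + 15266) - 4*(5 + 0)*(-282) = 35906 - 4*5*(-282) = 35906 - 20*(-282) = 35906 - 1*(-5640) = 35906 + 5640 = 41546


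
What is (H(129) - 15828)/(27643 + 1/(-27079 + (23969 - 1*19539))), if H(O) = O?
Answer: -355566651/626086306 ≈ -0.56792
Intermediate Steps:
(H(129) - 15828)/(27643 + 1/(-27079 + (23969 - 1*19539))) = (129 - 15828)/(27643 + 1/(-27079 + (23969 - 1*19539))) = -15699/(27643 + 1/(-27079 + (23969 - 19539))) = -15699/(27643 + 1/(-27079 + 4430)) = -15699/(27643 + 1/(-22649)) = -15699/(27643 - 1/22649) = -15699/626086306/22649 = -15699*22649/626086306 = -355566651/626086306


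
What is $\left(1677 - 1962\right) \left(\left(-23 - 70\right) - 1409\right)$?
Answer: $428070$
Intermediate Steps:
$\left(1677 - 1962\right) \left(\left(-23 - 70\right) - 1409\right) = - 285 \left(\left(-23 - 70\right) - 1409\right) = - 285 \left(-93 - 1409\right) = \left(-285\right) \left(-1502\right) = 428070$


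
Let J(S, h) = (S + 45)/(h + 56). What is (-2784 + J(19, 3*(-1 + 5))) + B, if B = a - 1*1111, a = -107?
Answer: -68018/17 ≈ -4001.1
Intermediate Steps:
J(S, h) = (45 + S)/(56 + h)
B = -1218 (B = -107 - 1*1111 = -107 - 1111 = -1218)
(-2784 + J(19, 3*(-1 + 5))) + B = (-2784 + (45 + 19)/(56 + 3*(-1 + 5))) - 1218 = (-2784 + 64/(56 + 3*4)) - 1218 = (-2784 + 64/(56 + 12)) - 1218 = (-2784 + 64/68) - 1218 = (-2784 + (1/68)*64) - 1218 = (-2784 + 16/17) - 1218 = -47312/17 - 1218 = -68018/17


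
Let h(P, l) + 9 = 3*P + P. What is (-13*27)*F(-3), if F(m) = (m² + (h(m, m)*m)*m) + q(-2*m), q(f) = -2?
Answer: 63882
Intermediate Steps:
h(P, l) = -9 + 4*P (h(P, l) = -9 + (3*P + P) = -9 + 4*P)
F(m) = -2 + m² + m²*(-9 + 4*m) (F(m) = (m² + ((-9 + 4*m)*m)*m) - 2 = (m² + (m*(-9 + 4*m))*m) - 2 = (m² + m²*(-9 + 4*m)) - 2 = -2 + m² + m²*(-9 + 4*m))
(-13*27)*F(-3) = (-13*27)*(-2 - 8*(-3)² + 4*(-3)³) = -351*(-2 - 8*9 + 4*(-27)) = -351*(-2 - 72 - 108) = -351*(-182) = 63882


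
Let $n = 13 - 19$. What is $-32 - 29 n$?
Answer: $142$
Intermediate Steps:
$n = -6$
$-32 - 29 n = -32 - -174 = -32 + 174 = 142$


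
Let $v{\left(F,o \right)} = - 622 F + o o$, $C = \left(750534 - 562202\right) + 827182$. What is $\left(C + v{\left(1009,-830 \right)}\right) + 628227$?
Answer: $1705043$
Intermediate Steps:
$C = 1015514$ ($C = 188332 + 827182 = 1015514$)
$v{\left(F,o \right)} = o^{2} - 622 F$ ($v{\left(F,o \right)} = - 622 F + o^{2} = o^{2} - 622 F$)
$\left(C + v{\left(1009,-830 \right)}\right) + 628227 = \left(1015514 + \left(\left(-830\right)^{2} - 627598\right)\right) + 628227 = \left(1015514 + \left(688900 - 627598\right)\right) + 628227 = \left(1015514 + 61302\right) + 628227 = 1076816 + 628227 = 1705043$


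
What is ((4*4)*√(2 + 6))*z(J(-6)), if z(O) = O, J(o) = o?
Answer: -192*√2 ≈ -271.53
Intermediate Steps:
((4*4)*√(2 + 6))*z(J(-6)) = ((4*4)*√(2 + 6))*(-6) = (16*√8)*(-6) = (16*(2*√2))*(-6) = (32*√2)*(-6) = -192*√2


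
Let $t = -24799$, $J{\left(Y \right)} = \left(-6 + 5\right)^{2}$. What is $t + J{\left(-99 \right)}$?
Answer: $-24798$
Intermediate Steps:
$J{\left(Y \right)} = 1$ ($J{\left(Y \right)} = \left(-1\right)^{2} = 1$)
$t + J{\left(-99 \right)} = -24799 + 1 = -24798$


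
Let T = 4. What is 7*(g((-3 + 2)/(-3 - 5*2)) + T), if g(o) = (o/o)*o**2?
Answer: 4739/169 ≈ 28.041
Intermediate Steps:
g(o) = o**2 (g(o) = 1*o**2 = o**2)
7*(g((-3 + 2)/(-3 - 5*2)) + T) = 7*(((-3 + 2)/(-3 - 5*2))**2 + 4) = 7*((-1/(-3 - 10))**2 + 4) = 7*((-1/(-13))**2 + 4) = 7*((-1*(-1/13))**2 + 4) = 7*((1/13)**2 + 4) = 7*(1/169 + 4) = 7*(677/169) = 4739/169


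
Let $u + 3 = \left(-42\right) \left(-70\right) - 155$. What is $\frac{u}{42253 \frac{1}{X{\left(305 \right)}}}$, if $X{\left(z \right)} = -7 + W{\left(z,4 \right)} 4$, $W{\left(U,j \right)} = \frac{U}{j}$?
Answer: $\frac{829036}{42253} \approx 19.621$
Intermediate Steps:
$u = 2782$ ($u = -3 - -2785 = -3 + \left(2940 - 155\right) = -3 + 2785 = 2782$)
$X{\left(z \right)} = -7 + z$ ($X{\left(z \right)} = -7 + \frac{z}{4} \cdot 4 = -7 + z$)
$\frac{u}{42253 \frac{1}{X{\left(305 \right)}}} = \frac{2782}{42253 \frac{1}{-7 + 305}} = \frac{2782}{42253 \cdot \frac{1}{298}} = \frac{2782}{\frac{42253}{298}} = 2782 \cdot \frac{298}{42253} = \frac{829036}{42253}$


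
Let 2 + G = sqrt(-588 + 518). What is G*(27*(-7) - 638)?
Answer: 1654 - 827*I*sqrt(70) ≈ 1654.0 - 6919.2*I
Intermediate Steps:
G = -2 + I*sqrt(70) (G = -2 + sqrt(-588 + 518) = -2 + sqrt(-70) = -2 + I*sqrt(70) ≈ -2.0 + 8.3666*I)
G*(27*(-7) - 638) = (-2 + I*sqrt(70))*(27*(-7) - 638) = (-2 + I*sqrt(70))*(-189 - 638) = (-2 + I*sqrt(70))*(-827) = 1654 - 827*I*sqrt(70)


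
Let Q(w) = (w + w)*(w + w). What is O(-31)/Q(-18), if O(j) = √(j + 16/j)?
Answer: I*√30287/40176 ≈ 0.0043317*I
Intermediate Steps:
Q(w) = 4*w² (Q(w) = (2*w)*(2*w) = 4*w²)
O(-31)/Q(-18) = √(-31 + 16/(-31))/((4*(-18)²)) = √(-31 + 16*(-1/31))/((4*324)) = √(-31 - 16/31)/1296 = √(-977/31)*(1/1296) = (I*√30287/31)*(1/1296) = I*√30287/40176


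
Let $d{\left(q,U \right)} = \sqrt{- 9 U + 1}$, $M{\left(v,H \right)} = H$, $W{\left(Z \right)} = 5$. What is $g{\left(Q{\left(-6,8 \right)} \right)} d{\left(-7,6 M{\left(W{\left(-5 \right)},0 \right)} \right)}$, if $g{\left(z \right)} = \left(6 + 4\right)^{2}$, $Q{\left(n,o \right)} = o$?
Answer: $100$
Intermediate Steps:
$d{\left(q,U \right)} = \sqrt{1 - 9 U}$
$g{\left(z \right)} = 100$ ($g{\left(z \right)} = 10^{2} = 100$)
$g{\left(Q{\left(-6,8 \right)} \right)} d{\left(-7,6 M{\left(W{\left(-5 \right)},0 \right)} \right)} = 100 \sqrt{1 - 9 \cdot 6 \cdot 0} = 100 \sqrt{1 - 0} = 100 \sqrt{1 + 0} = 100 \sqrt{1} = 100 \cdot 1 = 100$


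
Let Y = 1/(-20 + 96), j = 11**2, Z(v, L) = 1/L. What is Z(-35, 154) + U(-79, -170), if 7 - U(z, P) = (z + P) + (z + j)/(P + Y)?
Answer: 509823143/1989526 ≈ 256.25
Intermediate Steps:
j = 121
Y = 1/76 ≈ 0.013158
U(z, P) = 7 - P - z - (121 + z)/(1/76 + P) (U(z, P) = 7 - ((z + P) + (z + 121)/(P + 1/76)) = 7 - ((P + z) + (121 + z)/(1/76 + P)) = 7 - (P + z + (121 + z)/(1/76 + P)) = 7 + (-P - z - (121 + z)/(1/76 + P)) = 7 - P - z - (121 + z)/(1/76 + P))
Z(-35, 154) + U(-79, -170) = 1/154 + (-9189 - 77*(-79) - 76*(-170)**2 + 531*(-170) - 76*(-170)*(-79))/(1 + 76*(-170)) = 1/154 + (-9189 + 6083 - 76*28900 - 90270 - 1020680)/(1 - 12920) = 1/154 + (-9189 + 6083 - 2196400 - 90270 - 1020680)/(-12919) = 1/154 - 1/12919*(-3310456) = 1/154 + 3310456/12919 = 509823143/1989526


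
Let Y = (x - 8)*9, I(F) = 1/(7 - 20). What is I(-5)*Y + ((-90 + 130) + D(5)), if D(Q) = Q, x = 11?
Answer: 558/13 ≈ 42.923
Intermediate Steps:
I(F) = -1/13 (I(F) = 1/(-13) = -1/13)
Y = 27 (Y = (11 - 8)*9 = 3*9 = 27)
I(-5)*Y + ((-90 + 130) + D(5)) = -1/13*27 + ((-90 + 130) + 5) = -27/13 + (40 + 5) = -27/13 + 45 = 558/13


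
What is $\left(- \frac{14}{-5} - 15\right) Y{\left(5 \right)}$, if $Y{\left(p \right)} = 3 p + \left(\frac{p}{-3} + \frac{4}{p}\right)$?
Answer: $- \frac{12932}{75} \approx -172.43$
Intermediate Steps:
$Y{\left(p \right)} = \frac{4}{p} + \frac{8 p}{3}$ ($Y{\left(p \right)} = 3 p + \left(p \left(- \frac{1}{3}\right) + \frac{4}{p}\right) = 3 p - \left(- \frac{4}{p} + \frac{p}{3}\right) = \frac{4}{p} + \frac{8 p}{3}$)
$\left(- \frac{14}{-5} - 15\right) Y{\left(5 \right)} = \left(- \frac{14}{-5} - 15\right) \left(\frac{4}{5} + \frac{8}{3} \cdot 5\right) = \left(\left(-14\right) \left(- \frac{1}{5}\right) - 15\right) \left(4 \cdot \frac{1}{5} + \frac{40}{3}\right) = \left(\frac{14}{5} - 15\right) \left(\frac{4}{5} + \frac{40}{3}\right) = \left(- \frac{61}{5}\right) \frac{212}{15} = - \frac{12932}{75}$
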